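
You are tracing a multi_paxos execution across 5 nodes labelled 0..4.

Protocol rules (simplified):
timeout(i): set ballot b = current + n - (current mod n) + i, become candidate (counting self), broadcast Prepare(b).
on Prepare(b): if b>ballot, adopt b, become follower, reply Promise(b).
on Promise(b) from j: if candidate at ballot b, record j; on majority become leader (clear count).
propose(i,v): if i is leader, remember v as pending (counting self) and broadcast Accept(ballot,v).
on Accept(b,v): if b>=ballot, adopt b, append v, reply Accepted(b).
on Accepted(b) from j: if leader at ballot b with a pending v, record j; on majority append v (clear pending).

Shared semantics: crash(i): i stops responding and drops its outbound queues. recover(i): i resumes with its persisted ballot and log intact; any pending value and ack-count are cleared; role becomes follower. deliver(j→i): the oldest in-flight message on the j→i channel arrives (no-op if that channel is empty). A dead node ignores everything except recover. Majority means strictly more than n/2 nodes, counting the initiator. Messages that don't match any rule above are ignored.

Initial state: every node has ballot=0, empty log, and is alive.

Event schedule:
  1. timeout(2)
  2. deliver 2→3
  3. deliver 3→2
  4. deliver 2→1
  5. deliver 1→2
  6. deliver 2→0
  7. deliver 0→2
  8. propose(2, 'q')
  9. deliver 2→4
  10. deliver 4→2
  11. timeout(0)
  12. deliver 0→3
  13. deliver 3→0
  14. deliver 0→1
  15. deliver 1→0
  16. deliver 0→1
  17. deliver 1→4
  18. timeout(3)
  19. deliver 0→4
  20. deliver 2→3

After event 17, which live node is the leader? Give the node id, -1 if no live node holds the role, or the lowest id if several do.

e1 timeout(2): 2[cand,b=7,-]
e2 deliver 2→3: 3[foll,b=7,-]
e3 deliver 3→2: ·
e4 deliver 2→1: 1[foll,b=7,-]
e5 deliver 1→2: 2[lead,b=7,-]
e6 deliver 2→0: 0[foll,b=7,-]
e7 deliver 0→2: ·
e8 propose(2,'q'): ·
e9 deliver 2→4: 4[foll,b=7,-]
e10 deliver 4→2: ·
e11 timeout(0): 0[cand,b=10,-]
e12 deliver 0→3: 3[foll,b=10,-]
e13 deliver 3→0: ·
e14 deliver 0→1: 1[foll,b=10,-]
e15 deliver 1→0: 0[lead,b=10,-]
e16 deliver 0→1: ·
e17 deliver 1→4: ·

0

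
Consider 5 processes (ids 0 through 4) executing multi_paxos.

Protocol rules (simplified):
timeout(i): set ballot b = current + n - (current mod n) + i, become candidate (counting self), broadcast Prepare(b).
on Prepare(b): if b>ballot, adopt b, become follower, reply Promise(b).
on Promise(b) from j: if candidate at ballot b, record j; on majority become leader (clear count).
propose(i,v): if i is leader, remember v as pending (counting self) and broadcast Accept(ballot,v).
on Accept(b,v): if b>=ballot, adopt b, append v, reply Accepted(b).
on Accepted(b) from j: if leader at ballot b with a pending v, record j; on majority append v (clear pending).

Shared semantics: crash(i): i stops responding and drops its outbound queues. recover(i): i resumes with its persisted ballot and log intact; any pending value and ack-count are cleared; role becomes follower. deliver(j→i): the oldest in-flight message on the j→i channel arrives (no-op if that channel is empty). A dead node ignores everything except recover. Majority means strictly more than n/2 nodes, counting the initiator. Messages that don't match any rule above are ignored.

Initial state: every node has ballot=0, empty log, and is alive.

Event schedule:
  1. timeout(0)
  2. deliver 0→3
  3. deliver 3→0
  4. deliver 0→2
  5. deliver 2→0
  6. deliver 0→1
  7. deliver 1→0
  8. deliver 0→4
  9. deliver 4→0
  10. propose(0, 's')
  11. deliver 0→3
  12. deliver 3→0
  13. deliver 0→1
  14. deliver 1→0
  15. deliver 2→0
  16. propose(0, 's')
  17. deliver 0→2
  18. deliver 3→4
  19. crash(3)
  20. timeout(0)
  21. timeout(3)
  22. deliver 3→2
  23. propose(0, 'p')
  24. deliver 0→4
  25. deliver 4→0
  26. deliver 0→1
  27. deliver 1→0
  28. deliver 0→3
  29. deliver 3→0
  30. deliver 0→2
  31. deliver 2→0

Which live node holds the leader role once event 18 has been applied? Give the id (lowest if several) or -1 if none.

0

e1 timeout(0): 0[cand,b=5,-]
e2 deliver 0→3: 3[foll,b=5,-]
e3 deliver 3→0: ·
e4 deliver 0→2: 2[foll,b=5,-]
e5 deliver 2→0: 0[lead,b=5,-]
e6 deliver 0→1: 1[foll,b=5,-]
e7 deliver 1→0: ·
e8 deliver 0→4: 4[foll,b=5,-]
e9 deliver 4→0: ·
e10 propose(0,'s'): ·
e11 deliver 0→3: 3[foll,b=5,s]
e12 deliver 3→0: ·
e13 deliver 0→1: 1[foll,b=5,s]
e14 deliver 1→0: 0[lead,b=5,s]
e15 deliver 2→0: ·
e16 propose(0,'s'): ·
e17 deliver 0→2: 2[foll,b=5,s]
e18 deliver 3→4: ·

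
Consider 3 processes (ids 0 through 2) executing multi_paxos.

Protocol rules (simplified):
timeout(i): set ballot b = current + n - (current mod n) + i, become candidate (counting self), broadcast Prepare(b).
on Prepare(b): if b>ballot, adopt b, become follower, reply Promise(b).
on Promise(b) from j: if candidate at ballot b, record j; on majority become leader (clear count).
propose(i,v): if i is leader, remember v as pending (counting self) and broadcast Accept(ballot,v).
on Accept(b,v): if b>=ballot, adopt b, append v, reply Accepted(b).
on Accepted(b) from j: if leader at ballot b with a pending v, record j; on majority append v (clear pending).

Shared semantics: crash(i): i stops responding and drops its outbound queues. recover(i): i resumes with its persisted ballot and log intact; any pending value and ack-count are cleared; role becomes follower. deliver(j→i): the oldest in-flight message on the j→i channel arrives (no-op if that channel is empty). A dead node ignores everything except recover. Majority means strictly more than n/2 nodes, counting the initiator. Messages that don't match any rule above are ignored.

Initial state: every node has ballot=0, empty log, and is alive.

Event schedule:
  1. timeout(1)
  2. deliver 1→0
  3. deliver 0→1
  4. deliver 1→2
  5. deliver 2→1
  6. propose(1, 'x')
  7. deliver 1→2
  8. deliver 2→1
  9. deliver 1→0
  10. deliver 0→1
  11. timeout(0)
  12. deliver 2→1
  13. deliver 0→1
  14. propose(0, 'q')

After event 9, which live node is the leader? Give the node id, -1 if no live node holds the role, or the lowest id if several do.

1. timeout(1):  <1:cand b4 ->
2. deliver 1→0:  <0:foll b4 ->
3. deliver 0→1:  <1:lead b4 ->
4. deliver 1→2:  <2:foll b4 ->
5. deliver 2→1:  nop
6. propose(1,'x'):  nop
7. deliver 1→2:  <2:foll b4 x>
8. deliver 2→1:  <1:lead b4 x>
9. deliver 1→0:  <0:foll b4 x>

1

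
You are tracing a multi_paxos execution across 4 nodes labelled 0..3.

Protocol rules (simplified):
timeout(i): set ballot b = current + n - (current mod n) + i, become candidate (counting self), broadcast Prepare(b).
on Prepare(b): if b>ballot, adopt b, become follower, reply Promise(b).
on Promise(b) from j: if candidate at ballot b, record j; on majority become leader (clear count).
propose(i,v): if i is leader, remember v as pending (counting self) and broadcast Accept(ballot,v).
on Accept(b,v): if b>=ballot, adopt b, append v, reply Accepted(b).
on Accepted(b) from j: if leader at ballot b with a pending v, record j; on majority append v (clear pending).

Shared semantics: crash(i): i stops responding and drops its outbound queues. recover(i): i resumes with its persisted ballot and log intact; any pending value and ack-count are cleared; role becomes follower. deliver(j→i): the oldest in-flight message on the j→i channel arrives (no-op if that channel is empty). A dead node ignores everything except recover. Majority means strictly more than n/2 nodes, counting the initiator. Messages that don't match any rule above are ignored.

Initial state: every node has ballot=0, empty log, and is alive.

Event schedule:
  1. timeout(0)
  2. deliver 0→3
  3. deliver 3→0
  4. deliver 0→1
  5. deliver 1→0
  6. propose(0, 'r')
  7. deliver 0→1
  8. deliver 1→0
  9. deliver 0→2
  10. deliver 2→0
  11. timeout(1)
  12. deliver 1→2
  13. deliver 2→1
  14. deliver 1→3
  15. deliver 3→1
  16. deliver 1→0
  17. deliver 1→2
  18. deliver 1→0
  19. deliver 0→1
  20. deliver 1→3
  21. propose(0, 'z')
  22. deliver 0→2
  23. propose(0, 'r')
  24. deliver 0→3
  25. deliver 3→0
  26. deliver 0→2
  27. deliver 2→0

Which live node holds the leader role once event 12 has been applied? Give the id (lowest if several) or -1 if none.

0

1. timeout(0):  <0:cand b4 ->
2. deliver 0→3:  <3:foll b4 ->
3. deliver 3→0:  nop
4. deliver 0→1:  <1:foll b4 ->
5. deliver 1→0:  <0:lead b4 ->
6. propose(0,'r'):  nop
7. deliver 0→1:  <1:foll b4 r>
8. deliver 1→0:  nop
9. deliver 0→2:  <2:foll b4 ->
10. deliver 2→0:  nop
11. timeout(1):  <1:cand b9 r>
12. deliver 1→2:  <2:foll b9 ->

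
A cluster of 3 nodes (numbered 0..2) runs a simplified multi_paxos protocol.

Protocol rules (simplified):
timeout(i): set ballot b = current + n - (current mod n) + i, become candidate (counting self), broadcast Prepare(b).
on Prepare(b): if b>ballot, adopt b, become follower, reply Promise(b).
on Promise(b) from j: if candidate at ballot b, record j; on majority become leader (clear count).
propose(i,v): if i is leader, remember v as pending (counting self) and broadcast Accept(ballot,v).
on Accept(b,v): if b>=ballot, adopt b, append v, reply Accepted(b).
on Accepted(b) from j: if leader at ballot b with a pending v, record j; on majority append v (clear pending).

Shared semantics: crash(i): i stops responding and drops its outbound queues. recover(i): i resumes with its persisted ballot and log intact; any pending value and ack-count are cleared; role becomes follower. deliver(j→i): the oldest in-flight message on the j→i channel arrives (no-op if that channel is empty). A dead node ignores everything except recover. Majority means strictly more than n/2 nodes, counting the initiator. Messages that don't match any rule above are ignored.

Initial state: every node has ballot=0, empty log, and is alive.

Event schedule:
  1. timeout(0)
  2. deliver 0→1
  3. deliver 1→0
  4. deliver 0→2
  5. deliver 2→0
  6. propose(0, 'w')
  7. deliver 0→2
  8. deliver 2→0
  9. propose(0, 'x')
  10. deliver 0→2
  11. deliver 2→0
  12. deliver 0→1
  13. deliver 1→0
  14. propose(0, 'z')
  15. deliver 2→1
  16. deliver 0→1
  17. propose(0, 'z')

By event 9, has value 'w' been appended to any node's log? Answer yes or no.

step 1 timeout(0): 0={cand,b=3,log=-}
step 2 deliver 0→1: 1={foll,b=3,log=-}
step 3 deliver 1→0: 0={lead,b=3,log=-}
step 4 deliver 0→2: 2={foll,b=3,log=-}
step 5 deliver 2→0: —
step 6 propose(0,'w'): —
step 7 deliver 0→2: 2={foll,b=3,log=w}
step 8 deliver 2→0: 0={lead,b=3,log=w}
step 9 propose(0,'x'): —

yes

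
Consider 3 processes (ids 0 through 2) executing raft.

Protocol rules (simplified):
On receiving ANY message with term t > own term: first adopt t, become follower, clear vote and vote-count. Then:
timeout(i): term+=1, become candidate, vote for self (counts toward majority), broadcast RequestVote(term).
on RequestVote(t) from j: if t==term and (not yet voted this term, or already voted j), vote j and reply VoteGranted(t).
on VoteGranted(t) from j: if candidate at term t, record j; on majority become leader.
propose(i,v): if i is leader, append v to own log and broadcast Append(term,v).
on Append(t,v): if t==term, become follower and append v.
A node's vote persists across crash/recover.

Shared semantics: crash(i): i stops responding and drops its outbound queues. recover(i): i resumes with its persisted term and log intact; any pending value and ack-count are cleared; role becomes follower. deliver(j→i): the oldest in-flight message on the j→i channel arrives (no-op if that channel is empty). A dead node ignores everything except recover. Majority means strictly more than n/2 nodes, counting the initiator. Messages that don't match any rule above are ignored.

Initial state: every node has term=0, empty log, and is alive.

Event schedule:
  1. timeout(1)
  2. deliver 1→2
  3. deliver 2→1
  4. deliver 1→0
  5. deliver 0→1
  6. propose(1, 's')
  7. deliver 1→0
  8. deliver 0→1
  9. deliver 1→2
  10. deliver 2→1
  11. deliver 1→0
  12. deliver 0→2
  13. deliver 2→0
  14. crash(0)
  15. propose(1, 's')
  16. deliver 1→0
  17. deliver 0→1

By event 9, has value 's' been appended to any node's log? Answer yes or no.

yes

[1] timeout(1) → N1(cand t1 [-])
[2] deliver 1→2 → N2(foll t1 [-])
[3] deliver 2→1 → N1(lead t1 [-])
[4] deliver 1→0 → N0(foll t1 [-])
[5] deliver 0→1 → ∅
[6] propose(1,'s') → N1(lead t1 [s])
[7] deliver 1→0 → N0(foll t1 [s])
[8] deliver 0→1 → ∅
[9] deliver 1→2 → N2(foll t1 [s])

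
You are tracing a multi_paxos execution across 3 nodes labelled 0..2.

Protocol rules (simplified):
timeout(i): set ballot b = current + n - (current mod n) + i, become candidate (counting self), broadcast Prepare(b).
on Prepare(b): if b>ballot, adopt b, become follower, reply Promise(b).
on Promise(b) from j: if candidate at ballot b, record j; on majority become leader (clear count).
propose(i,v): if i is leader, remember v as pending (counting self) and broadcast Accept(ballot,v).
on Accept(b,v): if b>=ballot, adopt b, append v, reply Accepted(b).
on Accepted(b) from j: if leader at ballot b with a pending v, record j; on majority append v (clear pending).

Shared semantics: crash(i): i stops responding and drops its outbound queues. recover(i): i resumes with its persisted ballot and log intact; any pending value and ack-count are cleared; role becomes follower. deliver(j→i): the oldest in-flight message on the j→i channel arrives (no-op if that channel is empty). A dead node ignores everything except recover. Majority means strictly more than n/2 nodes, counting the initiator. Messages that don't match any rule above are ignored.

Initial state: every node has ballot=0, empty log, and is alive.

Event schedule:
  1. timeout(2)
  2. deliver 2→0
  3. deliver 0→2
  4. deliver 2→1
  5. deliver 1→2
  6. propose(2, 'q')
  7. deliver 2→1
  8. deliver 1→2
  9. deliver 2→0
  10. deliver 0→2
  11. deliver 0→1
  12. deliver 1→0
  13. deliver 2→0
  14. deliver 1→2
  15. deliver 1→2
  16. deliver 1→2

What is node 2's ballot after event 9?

5

1. timeout(2):  <2:cand b5 ->
2. deliver 2→0:  <0:foll b5 ->
3. deliver 0→2:  <2:lead b5 ->
4. deliver 2→1:  <1:foll b5 ->
5. deliver 1→2:  nop
6. propose(2,'q'):  nop
7. deliver 2→1:  <1:foll b5 q>
8. deliver 1→2:  <2:lead b5 q>
9. deliver 2→0:  <0:foll b5 q>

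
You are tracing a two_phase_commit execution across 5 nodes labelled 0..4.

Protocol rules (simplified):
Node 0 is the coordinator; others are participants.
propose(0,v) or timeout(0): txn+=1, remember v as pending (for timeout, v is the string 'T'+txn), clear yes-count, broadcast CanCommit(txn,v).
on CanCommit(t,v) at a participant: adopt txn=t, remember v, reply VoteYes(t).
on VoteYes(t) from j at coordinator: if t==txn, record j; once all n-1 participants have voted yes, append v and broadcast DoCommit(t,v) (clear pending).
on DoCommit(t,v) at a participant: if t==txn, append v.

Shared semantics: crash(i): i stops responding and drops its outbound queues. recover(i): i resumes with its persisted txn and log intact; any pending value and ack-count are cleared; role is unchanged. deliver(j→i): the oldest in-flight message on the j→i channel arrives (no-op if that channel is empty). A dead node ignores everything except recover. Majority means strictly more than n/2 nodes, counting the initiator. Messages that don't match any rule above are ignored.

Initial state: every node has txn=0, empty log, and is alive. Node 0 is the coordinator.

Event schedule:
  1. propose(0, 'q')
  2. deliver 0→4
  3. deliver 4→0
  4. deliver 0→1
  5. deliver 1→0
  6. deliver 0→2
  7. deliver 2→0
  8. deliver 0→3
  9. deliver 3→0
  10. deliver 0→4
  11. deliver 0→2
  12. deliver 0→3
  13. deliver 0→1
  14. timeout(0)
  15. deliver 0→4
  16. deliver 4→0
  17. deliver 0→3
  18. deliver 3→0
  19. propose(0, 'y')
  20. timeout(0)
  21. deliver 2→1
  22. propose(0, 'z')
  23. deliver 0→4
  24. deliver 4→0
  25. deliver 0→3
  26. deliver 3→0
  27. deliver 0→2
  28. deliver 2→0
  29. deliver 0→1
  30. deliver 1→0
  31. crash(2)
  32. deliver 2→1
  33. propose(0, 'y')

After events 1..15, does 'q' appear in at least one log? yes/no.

1. propose(0,'q'):  <0:coor t1 ->
2. deliver 0→4:  <4:part t1 ->
3. deliver 4→0:  nop
4. deliver 0→1:  <1:part t1 ->
5. deliver 1→0:  nop
6. deliver 0→2:  <2:part t1 ->
7. deliver 2→0:  nop
8. deliver 0→3:  <3:part t1 ->
9. deliver 3→0:  <0:coor t1 q>
10. deliver 0→4:  <4:part t1 q>
11. deliver 0→2:  <2:part t1 q>
12. deliver 0→3:  <3:part t1 q>
13. deliver 0→1:  <1:part t1 q>
14. timeout(0):  <0:coor t2 q>
15. deliver 0→4:  <4:part t2 q>

yes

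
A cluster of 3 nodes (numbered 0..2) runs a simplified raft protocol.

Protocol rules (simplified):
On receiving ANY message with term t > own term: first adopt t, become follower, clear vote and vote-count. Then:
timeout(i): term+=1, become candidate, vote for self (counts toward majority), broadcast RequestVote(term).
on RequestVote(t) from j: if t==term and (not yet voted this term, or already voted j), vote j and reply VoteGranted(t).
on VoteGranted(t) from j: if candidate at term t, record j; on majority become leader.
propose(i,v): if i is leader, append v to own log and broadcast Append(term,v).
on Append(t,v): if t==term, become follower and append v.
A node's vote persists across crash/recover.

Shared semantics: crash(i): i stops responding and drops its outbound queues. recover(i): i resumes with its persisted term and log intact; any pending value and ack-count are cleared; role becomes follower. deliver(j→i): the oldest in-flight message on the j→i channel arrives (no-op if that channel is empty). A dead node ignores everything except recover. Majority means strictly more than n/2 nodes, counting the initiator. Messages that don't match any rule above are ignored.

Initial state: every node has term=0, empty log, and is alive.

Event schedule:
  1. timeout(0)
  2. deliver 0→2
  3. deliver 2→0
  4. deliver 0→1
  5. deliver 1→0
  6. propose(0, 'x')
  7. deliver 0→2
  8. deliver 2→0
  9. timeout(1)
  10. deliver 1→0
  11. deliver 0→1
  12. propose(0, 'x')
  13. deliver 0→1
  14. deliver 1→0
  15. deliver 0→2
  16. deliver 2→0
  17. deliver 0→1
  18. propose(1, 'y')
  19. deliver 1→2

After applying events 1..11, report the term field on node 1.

step 1 timeout(0): 0={cand,t=1,log=-}
step 2 deliver 0→2: 2={foll,t=1,log=-}
step 3 deliver 2→0: 0={lead,t=1,log=-}
step 4 deliver 0→1: 1={foll,t=1,log=-}
step 5 deliver 1→0: —
step 6 propose(0,'x'): 0={lead,t=1,log=x}
step 7 deliver 0→2: 2={foll,t=1,log=x}
step 8 deliver 2→0: —
step 9 timeout(1): 1={cand,t=2,log=-}
step 10 deliver 1→0: 0={foll,t=2,log=x}
step 11 deliver 0→1: —

2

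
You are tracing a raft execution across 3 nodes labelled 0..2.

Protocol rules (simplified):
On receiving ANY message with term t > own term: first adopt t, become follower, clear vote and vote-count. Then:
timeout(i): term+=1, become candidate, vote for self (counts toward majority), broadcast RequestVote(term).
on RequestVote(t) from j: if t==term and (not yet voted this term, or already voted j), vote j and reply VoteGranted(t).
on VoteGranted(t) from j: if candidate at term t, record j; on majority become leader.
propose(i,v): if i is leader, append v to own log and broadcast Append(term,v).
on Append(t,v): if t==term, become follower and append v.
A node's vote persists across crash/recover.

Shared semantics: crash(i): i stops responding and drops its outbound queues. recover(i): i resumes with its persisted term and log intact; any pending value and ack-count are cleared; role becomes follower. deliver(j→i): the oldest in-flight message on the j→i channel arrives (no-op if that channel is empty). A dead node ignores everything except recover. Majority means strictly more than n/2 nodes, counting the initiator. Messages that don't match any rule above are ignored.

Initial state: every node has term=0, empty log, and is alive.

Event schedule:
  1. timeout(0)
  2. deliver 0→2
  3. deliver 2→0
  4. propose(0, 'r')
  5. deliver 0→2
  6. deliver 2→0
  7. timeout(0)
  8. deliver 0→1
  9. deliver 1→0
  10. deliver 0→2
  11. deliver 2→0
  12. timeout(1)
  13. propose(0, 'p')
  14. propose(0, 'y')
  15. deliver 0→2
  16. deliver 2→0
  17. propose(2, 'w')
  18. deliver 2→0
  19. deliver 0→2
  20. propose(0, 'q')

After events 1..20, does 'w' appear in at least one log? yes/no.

[1] timeout(0) → N0(cand t1 [-])
[2] deliver 0→2 → N2(foll t1 [-])
[3] deliver 2→0 → N0(lead t1 [-])
[4] propose(0,'r') → N0(lead t1 [r])
[5] deliver 0→2 → N2(foll t1 [r])
[6] deliver 2→0 → ∅
[7] timeout(0) → N0(cand t2 [r])
[8] deliver 0→1 → N1(foll t1 [-])
[9] deliver 1→0 → ∅
[10] deliver 0→2 → N2(foll t2 [r])
[11] deliver 2→0 → N0(lead t2 [r])
[12] timeout(1) → N1(cand t2 [-])
[13] propose(0,'p') → N0(lead t2 [r,p])
[14] propose(0,'y') → N0(lead t2 [r,p,y])
[15] deliver 0→2 → N2(foll t2 [r,p])
[16] deliver 2→0 → ∅
[17] propose(2,'w') → ∅
[18] deliver 2→0 → ∅
[19] deliver 0→2 → N2(foll t2 [r,p,y])
[20] propose(0,'q') → N0(lead t2 [r,p,y,q])

no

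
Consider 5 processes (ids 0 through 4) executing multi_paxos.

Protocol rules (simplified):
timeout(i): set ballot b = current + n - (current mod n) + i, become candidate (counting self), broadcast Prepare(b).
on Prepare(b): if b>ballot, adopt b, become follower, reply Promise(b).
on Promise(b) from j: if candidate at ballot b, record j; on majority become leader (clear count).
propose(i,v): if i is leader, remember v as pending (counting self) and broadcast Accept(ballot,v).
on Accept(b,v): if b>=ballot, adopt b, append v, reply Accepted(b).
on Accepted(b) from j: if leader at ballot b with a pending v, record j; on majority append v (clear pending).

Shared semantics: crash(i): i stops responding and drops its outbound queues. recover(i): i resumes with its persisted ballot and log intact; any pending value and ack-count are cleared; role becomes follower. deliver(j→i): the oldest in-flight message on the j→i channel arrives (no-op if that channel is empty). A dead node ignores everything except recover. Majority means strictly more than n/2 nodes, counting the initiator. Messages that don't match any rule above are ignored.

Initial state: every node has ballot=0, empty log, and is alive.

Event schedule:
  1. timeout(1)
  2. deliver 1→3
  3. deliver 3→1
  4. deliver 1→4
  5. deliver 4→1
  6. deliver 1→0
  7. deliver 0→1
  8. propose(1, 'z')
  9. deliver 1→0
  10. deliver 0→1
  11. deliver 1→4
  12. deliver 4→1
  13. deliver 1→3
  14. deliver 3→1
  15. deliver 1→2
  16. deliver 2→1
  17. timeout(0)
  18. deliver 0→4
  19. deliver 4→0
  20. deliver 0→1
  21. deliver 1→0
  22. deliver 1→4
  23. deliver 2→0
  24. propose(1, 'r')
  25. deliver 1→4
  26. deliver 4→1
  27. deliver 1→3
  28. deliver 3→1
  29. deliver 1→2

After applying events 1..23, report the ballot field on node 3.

after 1 — timeout(1): n1:cand/b6/[-]
after 2 — deliver 1→3: n3:foll/b6/[-]
after 3 — deliver 3→1: ·
after 4 — deliver 1→4: n4:foll/b6/[-]
after 5 — deliver 4→1: n1:lead/b6/[-]
after 6 — deliver 1→0: n0:foll/b6/[-]
after 7 — deliver 0→1: ·
after 8 — propose(1,'z'): ·
after 9 — deliver 1→0: n0:foll/b6/[z]
after 10 — deliver 0→1: ·
after 11 — deliver 1→4: n4:foll/b6/[z]
after 12 — deliver 4→1: n1:lead/b6/[z]
after 13 — deliver 1→3: n3:foll/b6/[z]
after 14 — deliver 3→1: ·
after 15 — deliver 1→2: n2:foll/b6/[-]
after 16 — deliver 2→1: ·
after 17 — timeout(0): n0:cand/b10/[z]
after 18 — deliver 0→4: n4:foll/b10/[z]
after 19 — deliver 4→0: ·
after 20 — deliver 0→1: n1:foll/b10/[z]
after 21 — deliver 1→0: n0:lead/b10/[z]
after 22 — deliver 1→4: ·
after 23 — deliver 2→0: ·

6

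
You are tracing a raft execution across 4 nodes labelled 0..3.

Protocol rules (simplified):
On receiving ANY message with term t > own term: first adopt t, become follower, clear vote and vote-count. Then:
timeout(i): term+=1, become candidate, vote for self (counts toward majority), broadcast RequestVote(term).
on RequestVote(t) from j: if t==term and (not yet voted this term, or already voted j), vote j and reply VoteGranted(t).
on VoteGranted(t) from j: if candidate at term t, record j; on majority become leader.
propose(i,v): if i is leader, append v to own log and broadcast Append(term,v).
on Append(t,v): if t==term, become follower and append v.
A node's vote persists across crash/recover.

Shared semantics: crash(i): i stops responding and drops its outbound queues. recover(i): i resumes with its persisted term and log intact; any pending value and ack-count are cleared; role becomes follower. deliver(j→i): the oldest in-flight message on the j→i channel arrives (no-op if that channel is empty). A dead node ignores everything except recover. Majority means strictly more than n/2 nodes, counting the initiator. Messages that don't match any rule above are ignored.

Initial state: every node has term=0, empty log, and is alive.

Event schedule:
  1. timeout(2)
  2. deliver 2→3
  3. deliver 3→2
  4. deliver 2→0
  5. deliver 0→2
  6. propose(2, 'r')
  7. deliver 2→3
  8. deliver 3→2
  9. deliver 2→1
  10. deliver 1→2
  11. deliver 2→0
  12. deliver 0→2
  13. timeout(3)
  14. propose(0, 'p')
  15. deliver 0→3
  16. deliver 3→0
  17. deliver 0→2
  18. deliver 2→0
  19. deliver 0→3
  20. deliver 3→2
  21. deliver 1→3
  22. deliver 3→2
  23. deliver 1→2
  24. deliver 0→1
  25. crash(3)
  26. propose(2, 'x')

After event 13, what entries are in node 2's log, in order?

step 1 timeout(2): 2={cand,t=1,log=-}
step 2 deliver 2→3: 3={foll,t=1,log=-}
step 3 deliver 3→2: —
step 4 deliver 2→0: 0={foll,t=1,log=-}
step 5 deliver 0→2: 2={lead,t=1,log=-}
step 6 propose(2,'r'): 2={lead,t=1,log=r}
step 7 deliver 2→3: 3={foll,t=1,log=r}
step 8 deliver 3→2: —
step 9 deliver 2→1: 1={foll,t=1,log=-}
step 10 deliver 1→2: —
step 11 deliver 2→0: 0={foll,t=1,log=r}
step 12 deliver 0→2: —
step 13 timeout(3): 3={cand,t=2,log=r}

r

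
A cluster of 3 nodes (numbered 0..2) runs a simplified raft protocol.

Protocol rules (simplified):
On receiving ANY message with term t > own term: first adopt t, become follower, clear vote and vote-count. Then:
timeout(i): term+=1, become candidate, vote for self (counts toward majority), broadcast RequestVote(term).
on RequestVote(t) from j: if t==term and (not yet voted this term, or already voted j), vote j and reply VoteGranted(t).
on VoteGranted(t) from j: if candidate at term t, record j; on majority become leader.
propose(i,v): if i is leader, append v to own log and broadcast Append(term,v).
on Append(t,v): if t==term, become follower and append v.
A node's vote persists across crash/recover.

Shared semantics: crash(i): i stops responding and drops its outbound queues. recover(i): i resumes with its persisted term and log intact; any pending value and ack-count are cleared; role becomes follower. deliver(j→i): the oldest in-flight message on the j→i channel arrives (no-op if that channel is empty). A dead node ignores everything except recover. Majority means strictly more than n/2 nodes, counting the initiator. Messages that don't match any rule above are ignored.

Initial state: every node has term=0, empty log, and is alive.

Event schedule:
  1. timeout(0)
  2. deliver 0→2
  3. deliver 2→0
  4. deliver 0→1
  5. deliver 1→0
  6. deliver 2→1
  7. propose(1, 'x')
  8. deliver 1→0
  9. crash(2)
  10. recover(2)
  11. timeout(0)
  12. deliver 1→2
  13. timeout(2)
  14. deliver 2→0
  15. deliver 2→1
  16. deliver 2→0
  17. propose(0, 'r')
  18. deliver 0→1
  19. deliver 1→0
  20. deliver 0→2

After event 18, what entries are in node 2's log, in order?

e1 timeout(0): 0[cand,t=1,-]
e2 deliver 0→2: 2[foll,t=1,-]
e3 deliver 2→0: 0[lead,t=1,-]
e4 deliver 0→1: 1[foll,t=1,-]
e5 deliver 1→0: ·
e6 deliver 2→1: ·
e7 propose(1,'x'): ·
e8 deliver 1→0: ·
e9 crash(2): 2[✗foll,t=1,-]
e10 recover(2): 2[foll,t=1,-]
e11 timeout(0): 0[cand,t=2,-]
e12 deliver 1→2: ·
e13 timeout(2): 2[cand,t=2,-]
e14 deliver 2→0: ·
e15 deliver 2→1: 1[foll,t=2,-]
e16 deliver 2→0: ·
e17 propose(0,'r'): ·
e18 deliver 0→1: ·

empty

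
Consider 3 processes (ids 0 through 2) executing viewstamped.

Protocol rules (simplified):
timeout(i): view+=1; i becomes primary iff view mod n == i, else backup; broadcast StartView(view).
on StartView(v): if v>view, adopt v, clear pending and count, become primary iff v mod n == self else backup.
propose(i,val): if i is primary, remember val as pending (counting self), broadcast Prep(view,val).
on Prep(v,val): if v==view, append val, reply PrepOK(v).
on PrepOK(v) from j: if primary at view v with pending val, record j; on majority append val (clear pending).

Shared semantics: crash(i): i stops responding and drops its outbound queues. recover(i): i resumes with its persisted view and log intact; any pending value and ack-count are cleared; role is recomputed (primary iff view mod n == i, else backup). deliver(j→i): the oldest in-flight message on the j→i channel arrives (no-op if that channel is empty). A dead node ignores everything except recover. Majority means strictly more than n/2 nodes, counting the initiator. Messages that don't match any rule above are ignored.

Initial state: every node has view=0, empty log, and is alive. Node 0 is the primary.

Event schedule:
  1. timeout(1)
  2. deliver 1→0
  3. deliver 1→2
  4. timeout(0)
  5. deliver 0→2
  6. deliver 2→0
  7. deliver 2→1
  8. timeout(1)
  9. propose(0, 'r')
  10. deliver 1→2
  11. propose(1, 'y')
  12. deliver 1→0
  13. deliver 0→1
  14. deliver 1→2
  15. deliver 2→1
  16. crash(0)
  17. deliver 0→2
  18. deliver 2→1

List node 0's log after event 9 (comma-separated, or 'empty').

after 1 — timeout(1): n1:prim/v1/[-]
after 2 — deliver 1→0: n0:back/v1/[-]
after 3 — deliver 1→2: n2:back/v1/[-]
after 4 — timeout(0): n0:back/v2/[-]
after 5 — deliver 0→2: n2:prim/v2/[-]
after 6 — deliver 2→0: ·
after 7 — deliver 2→1: ·
after 8 — timeout(1): n1:back/v2/[-]
after 9 — propose(0,'r'): ·

empty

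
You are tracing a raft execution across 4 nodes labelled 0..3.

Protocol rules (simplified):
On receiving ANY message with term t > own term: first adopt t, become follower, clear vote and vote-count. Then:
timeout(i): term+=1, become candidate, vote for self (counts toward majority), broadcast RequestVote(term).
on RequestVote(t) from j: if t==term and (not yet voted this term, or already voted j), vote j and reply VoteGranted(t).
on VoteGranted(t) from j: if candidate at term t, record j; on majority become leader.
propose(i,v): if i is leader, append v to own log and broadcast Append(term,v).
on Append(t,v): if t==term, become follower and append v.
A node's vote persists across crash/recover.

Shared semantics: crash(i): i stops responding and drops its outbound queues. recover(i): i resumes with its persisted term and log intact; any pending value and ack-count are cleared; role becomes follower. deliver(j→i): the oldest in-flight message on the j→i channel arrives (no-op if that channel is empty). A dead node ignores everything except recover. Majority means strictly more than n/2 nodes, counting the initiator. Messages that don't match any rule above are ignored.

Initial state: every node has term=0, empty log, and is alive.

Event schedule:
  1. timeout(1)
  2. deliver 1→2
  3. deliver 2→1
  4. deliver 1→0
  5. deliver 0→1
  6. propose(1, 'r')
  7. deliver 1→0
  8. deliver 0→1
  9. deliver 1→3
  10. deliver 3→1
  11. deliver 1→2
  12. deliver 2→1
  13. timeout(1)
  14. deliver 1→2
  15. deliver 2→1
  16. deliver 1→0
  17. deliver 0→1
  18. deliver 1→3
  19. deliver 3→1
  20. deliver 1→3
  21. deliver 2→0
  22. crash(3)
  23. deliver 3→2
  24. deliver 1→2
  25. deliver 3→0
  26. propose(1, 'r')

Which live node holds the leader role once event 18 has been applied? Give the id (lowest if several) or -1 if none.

1

[1] timeout(1) → N1(cand t1 [-])
[2] deliver 1→2 → N2(foll t1 [-])
[3] deliver 2→1 → ∅
[4] deliver 1→0 → N0(foll t1 [-])
[5] deliver 0→1 → N1(lead t1 [-])
[6] propose(1,'r') → N1(lead t1 [r])
[7] deliver 1→0 → N0(foll t1 [r])
[8] deliver 0→1 → ∅
[9] deliver 1→3 → N3(foll t1 [-])
[10] deliver 3→1 → ∅
[11] deliver 1→2 → N2(foll t1 [r])
[12] deliver 2→1 → ∅
[13] timeout(1) → N1(cand t2 [r])
[14] deliver 1→2 → N2(foll t2 [r])
[15] deliver 2→1 → ∅
[16] deliver 1→0 → N0(foll t2 [r])
[17] deliver 0→1 → N1(lead t2 [r])
[18] deliver 1→3 → N3(foll t1 [r])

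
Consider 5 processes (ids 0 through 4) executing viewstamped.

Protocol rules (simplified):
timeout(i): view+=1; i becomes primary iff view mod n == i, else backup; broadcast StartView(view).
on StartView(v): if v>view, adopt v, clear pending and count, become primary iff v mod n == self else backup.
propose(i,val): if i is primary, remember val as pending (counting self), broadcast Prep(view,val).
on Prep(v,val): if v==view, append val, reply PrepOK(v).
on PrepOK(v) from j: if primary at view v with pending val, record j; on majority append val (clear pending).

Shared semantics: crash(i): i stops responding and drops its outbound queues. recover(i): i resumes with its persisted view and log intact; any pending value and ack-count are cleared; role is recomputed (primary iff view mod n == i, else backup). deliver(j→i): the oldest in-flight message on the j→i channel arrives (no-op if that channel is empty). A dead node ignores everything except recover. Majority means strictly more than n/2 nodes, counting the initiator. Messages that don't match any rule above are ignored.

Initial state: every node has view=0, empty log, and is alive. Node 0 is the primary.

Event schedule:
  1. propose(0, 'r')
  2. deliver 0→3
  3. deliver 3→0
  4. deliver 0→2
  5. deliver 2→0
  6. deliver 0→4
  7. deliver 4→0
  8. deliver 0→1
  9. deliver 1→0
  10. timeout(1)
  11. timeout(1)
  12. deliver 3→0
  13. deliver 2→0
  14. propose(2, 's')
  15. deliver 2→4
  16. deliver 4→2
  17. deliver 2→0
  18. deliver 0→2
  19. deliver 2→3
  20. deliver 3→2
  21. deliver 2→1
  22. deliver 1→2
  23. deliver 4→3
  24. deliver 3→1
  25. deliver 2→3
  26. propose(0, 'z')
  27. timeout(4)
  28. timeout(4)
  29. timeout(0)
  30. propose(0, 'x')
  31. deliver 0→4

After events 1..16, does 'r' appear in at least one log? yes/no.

yes

1. propose(0,'r'):  nop
2. deliver 0→3:  <3:back v0 r>
3. deliver 3→0:  nop
4. deliver 0→2:  <2:back v0 r>
5. deliver 2→0:  <0:prim v0 r>
6. deliver 0→4:  <4:back v0 r>
7. deliver 4→0:  nop
8. deliver 0→1:  <1:back v0 r>
9. deliver 1→0:  nop
10. timeout(1):  <1:prim v1 r>
11. timeout(1):  <1:back v2 r>
12. deliver 3→0:  nop
13. deliver 2→0:  nop
14. propose(2,'s'):  nop
15. deliver 2→4:  nop
16. deliver 4→2:  nop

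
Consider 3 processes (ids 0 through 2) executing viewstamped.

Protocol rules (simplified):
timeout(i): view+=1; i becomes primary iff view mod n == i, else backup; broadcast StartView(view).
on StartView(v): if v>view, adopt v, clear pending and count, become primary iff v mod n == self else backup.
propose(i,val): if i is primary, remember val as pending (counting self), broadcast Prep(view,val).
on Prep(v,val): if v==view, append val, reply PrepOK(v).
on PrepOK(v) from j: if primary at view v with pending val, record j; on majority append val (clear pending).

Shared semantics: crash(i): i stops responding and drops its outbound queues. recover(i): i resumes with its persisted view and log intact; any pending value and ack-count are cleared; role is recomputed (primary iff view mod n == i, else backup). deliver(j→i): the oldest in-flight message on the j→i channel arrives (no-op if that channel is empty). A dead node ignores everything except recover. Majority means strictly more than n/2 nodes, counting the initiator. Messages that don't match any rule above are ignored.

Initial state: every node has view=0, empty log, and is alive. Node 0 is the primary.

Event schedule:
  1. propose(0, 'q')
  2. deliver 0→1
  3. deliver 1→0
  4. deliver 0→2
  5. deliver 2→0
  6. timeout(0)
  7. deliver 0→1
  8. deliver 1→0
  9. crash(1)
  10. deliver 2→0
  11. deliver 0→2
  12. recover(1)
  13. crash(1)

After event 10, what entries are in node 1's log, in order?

step 1 propose(0,'q'): —
step 2 deliver 0→1: 1={back,v=0,log=q}
step 3 deliver 1→0: 0={prim,v=0,log=q}
step 4 deliver 0→2: 2={back,v=0,log=q}
step 5 deliver 2→0: —
step 6 timeout(0): 0={back,v=1,log=q}
step 7 deliver 0→1: 1={prim,v=1,log=q}
step 8 deliver 1→0: —
step 9 crash(1): 1={✗prim,v=1,log=q}
step 10 deliver 2→0: —

q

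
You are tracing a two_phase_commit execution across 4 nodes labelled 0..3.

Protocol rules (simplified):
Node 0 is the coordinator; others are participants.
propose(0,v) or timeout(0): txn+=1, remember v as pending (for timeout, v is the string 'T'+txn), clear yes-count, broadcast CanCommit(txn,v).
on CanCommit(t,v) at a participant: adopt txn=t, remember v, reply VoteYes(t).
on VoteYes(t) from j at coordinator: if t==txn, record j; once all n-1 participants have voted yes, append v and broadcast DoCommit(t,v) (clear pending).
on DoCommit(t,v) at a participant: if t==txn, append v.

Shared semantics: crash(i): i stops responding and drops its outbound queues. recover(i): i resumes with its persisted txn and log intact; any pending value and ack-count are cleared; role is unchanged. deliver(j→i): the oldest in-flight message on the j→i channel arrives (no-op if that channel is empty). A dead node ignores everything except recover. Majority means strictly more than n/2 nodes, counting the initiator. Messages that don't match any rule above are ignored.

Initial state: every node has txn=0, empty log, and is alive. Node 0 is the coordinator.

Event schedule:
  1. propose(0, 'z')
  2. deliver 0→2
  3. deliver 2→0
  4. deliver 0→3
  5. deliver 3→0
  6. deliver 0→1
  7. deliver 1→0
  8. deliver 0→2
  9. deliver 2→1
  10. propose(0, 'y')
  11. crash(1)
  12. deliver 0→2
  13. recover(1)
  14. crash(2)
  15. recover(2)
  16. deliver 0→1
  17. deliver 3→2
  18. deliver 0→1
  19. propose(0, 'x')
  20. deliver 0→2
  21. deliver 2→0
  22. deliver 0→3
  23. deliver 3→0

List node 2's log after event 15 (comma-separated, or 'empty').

e1 propose(0,'z'): 0[coor,t=1,-]
e2 deliver 0→2: 2[part,t=1,-]
e3 deliver 2→0: ·
e4 deliver 0→3: 3[part,t=1,-]
e5 deliver 3→0: ·
e6 deliver 0→1: 1[part,t=1,-]
e7 deliver 1→0: 0[coor,t=1,z]
e8 deliver 0→2: 2[part,t=1,z]
e9 deliver 2→1: ·
e10 propose(0,'y'): 0[coor,t=2,z]
e11 crash(1): 1[✗part,t=1,-]
e12 deliver 0→2: 2[part,t=2,z]
e13 recover(1): 1[part,t=1,-]
e14 crash(2): 2[✗part,t=2,z]
e15 recover(2): 2[part,t=2,z]

z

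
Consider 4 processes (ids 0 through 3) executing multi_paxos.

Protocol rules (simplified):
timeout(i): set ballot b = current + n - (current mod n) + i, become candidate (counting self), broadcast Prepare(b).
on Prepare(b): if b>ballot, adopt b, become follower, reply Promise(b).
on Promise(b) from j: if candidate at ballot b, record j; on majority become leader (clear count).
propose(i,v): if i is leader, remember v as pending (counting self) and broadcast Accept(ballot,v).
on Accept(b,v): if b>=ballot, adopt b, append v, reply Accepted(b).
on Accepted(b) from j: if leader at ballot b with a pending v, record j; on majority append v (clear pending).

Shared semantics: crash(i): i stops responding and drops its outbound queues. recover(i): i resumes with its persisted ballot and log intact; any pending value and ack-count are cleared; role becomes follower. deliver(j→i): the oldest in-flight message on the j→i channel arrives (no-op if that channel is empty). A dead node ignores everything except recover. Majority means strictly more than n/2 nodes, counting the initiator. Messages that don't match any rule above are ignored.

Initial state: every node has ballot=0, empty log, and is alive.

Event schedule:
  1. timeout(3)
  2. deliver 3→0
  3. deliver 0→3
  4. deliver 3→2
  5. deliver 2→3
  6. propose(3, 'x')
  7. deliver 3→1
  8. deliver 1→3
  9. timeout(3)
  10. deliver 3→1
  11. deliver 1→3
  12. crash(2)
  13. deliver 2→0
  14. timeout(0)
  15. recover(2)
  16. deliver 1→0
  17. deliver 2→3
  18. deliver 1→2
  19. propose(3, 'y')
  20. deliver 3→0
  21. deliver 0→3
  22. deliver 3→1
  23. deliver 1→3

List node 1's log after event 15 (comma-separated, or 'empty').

x

1. timeout(3):  <3:cand b7 ->
2. deliver 3→0:  <0:foll b7 ->
3. deliver 0→3:  nop
4. deliver 3→2:  <2:foll b7 ->
5. deliver 2→3:  <3:lead b7 ->
6. propose(3,'x'):  nop
7. deliver 3→1:  <1:foll b7 ->
8. deliver 1→3:  nop
9. timeout(3):  <3:cand b11 ->
10. deliver 3→1:  <1:foll b7 x>
11. deliver 1→3:  nop
12. crash(2):  <2:✗foll b7 ->
13. deliver 2→0:  nop
14. timeout(0):  <0:cand b8 ->
15. recover(2):  <2:foll b7 ->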